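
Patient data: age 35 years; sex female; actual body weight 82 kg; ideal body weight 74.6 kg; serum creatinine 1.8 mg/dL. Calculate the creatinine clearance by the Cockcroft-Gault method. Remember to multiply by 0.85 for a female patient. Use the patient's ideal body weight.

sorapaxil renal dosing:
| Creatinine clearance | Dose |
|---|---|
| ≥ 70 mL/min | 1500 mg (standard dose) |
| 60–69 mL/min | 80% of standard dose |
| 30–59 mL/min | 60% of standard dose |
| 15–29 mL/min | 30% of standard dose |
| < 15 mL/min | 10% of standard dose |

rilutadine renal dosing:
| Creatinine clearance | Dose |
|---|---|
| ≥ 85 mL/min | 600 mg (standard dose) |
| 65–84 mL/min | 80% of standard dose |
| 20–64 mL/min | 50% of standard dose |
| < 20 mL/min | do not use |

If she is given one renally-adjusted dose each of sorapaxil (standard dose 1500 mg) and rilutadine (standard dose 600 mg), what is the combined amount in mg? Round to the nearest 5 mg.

1200 mg

CrCl = (140 − 35) × 74.6 / (72 × 1.8) × 0.85 = 7833.0 / 129.60 × 0.85 ≈ 51.4 mL/min
CrCl ≈ 51 mL/min.
sorapaxil: 30–59 mL/min → 60% of 1500 mg = 900 mg.
rilutadine: 20–64 mL/min → 50% of 600 mg = 300 mg.
Total = 900 + 300 = 1200 mg.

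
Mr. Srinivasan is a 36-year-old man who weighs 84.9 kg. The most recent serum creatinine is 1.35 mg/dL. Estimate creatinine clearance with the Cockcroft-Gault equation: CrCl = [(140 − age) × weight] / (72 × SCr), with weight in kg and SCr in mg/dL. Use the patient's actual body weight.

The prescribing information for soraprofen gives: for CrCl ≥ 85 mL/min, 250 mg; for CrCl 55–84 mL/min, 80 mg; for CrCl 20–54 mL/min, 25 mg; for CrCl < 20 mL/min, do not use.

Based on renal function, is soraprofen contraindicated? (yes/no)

no

CrCl = (140 − 36) × 84.9 / (72 × 1.35) = 8829.6 / 97.20 ≈ 90.8 mL/min
CrCl ≈ 91 mL/min, which is ≥ 20 mL/min.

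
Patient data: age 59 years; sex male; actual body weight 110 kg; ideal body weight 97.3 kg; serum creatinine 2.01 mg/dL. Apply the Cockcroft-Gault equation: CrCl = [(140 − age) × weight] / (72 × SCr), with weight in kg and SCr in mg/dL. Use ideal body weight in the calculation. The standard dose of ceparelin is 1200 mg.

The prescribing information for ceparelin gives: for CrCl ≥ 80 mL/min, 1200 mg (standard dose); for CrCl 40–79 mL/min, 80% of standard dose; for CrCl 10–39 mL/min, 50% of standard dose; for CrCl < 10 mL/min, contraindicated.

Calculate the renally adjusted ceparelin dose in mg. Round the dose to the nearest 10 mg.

CrCl = (140 − 59) × 97.3 / (72 × 2.01) = 7881.3 / 144.72 ≈ 54.5 mL/min
CrCl ≈ 54 mL/min → bracket 40–79 mL/min.
80% of 1200 mg = 960 mg

960 mg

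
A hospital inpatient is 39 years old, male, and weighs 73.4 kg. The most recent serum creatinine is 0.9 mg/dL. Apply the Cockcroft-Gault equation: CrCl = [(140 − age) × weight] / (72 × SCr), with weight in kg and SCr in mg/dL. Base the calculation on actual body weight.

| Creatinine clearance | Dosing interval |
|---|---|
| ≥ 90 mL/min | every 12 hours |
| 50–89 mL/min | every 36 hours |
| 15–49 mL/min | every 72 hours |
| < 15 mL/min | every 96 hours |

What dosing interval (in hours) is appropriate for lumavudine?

every 12 hours

CrCl = (140 − 39) × 73.4 / (72 × 0.9) = 7413.4 / 64.80 ≈ 114.4 mL/min
CrCl ≈ 114 mL/min → bracket ≥ 90 mL/min → every 12 hours.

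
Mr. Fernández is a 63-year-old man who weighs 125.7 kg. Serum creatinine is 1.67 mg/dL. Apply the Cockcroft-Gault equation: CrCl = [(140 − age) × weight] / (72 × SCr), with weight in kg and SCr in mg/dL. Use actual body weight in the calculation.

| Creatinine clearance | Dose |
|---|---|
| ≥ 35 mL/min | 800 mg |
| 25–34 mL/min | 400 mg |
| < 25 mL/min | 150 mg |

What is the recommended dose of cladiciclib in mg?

CrCl = (140 − 63) × 125.7 / (72 × 1.67) = 9678.9 / 120.24 ≈ 80.5 mL/min
CrCl ≈ 80 mL/min → bracket ≥ 35 mL/min.
Dose for this bracket: 800 mg.

800 mg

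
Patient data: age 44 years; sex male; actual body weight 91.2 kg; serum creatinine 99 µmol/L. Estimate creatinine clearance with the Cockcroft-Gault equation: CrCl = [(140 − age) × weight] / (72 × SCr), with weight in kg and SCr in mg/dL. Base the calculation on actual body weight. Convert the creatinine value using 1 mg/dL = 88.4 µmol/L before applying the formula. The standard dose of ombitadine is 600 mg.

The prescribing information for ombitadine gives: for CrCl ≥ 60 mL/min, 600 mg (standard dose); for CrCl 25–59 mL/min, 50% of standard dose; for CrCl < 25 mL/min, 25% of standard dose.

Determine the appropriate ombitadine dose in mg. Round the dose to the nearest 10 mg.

SCr = 99 / 88.4 = 1.12 mg/dL
CrCl = (140 − 44) × 91.2 / (72 × 1.12) = 8755.2 / 80.64 ≈ 108.6 mL/min
CrCl ≈ 109 mL/min → bracket ≥ 60 mL/min.
100% of 600 mg = 600 mg

600 mg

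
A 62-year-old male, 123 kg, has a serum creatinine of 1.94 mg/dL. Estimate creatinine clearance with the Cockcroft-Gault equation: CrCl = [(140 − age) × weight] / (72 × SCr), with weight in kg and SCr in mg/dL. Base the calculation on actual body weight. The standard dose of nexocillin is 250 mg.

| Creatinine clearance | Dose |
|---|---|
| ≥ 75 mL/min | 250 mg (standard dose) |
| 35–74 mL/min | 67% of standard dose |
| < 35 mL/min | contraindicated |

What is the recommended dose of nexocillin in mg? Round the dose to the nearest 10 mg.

170 mg

CrCl = (140 − 62) × 123 / (72 × 1.94) = 9594.0 / 139.68 ≈ 68.7 mL/min
CrCl ≈ 69 mL/min → bracket 35–74 mL/min.
67% of 250 mg = 167.5 mg → 170 mg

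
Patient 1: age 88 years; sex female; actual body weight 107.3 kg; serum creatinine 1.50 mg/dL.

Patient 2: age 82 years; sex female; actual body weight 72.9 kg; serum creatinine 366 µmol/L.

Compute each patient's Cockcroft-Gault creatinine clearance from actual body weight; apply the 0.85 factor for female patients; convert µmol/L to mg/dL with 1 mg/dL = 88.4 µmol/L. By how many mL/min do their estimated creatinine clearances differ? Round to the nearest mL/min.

32 mL/min

Patient 1: CrCl = (140 − 88) × 107.3 / (72 × 1.5) × 0.85 = 5579.6 / 108.00 × 0.85 ≈ 43.9 mL/min
Patient 2: SCr = 366 / 88.4 = 4.14 mg/dL
Patient 2: CrCl = (140 − 82) × 72.9 / (72 × 4.14) × 0.85 = 4228.2 / 298.08 × 0.85 ≈ 12.1 mL/min
|43.9 − 12.1| = 31.8 mL/min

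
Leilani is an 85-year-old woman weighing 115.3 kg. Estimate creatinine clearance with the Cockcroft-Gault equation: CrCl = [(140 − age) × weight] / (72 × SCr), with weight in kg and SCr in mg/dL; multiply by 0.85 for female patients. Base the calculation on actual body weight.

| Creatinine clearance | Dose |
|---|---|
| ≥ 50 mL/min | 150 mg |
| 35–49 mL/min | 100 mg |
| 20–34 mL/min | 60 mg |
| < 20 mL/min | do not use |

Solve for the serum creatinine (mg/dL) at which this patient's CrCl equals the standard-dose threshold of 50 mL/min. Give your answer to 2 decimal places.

1.50 mg/dL

Standard dose requires CrCl ≥ 50 mL/min.
Set (140 − 85) × 115.3 × 0.85 / (72 × SCr) = 50
SCr = (140 − 85) × 115.3 × 0.85 / (72 × 50) = 1.497 mg/dL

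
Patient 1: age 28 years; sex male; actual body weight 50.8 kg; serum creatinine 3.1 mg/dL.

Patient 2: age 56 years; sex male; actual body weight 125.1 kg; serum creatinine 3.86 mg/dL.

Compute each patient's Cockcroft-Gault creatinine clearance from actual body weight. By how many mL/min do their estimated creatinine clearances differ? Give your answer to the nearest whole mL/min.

12 mL/min

Patient 1: CrCl = (140 − 28) × 50.8 / (72 × 3.1) = 5689.6 / 223.20 ≈ 25.5 mL/min
Patient 2: CrCl = (140 − 56) × 125.1 / (72 × 3.86) = 10508.4 / 277.92 ≈ 37.8 mL/min
|25.5 − 37.8| = 12.3 mL/min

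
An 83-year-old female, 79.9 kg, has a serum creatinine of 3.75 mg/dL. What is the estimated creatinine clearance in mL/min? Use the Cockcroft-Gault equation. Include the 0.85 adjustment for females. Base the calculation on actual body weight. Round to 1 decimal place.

14.3 mL/min

CrCl = (140 − 83) × 79.9 / (72 × 3.75) × 0.85 = 4554.3 / 270.00 × 0.85 ≈ 14.3 mL/min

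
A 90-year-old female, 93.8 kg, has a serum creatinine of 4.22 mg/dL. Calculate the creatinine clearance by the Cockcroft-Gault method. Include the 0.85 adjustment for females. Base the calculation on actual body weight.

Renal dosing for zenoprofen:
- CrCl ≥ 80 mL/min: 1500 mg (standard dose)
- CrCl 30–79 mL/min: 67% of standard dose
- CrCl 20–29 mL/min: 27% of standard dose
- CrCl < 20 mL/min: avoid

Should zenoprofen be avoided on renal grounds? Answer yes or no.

CrCl = (140 − 90) × 93.8 / (72 × 4.22) × 0.85 = 4690.0 / 303.84 × 0.85 ≈ 13.1 mL/min
CrCl ≈ 13 mL/min, which is < 20 mL/min.

yes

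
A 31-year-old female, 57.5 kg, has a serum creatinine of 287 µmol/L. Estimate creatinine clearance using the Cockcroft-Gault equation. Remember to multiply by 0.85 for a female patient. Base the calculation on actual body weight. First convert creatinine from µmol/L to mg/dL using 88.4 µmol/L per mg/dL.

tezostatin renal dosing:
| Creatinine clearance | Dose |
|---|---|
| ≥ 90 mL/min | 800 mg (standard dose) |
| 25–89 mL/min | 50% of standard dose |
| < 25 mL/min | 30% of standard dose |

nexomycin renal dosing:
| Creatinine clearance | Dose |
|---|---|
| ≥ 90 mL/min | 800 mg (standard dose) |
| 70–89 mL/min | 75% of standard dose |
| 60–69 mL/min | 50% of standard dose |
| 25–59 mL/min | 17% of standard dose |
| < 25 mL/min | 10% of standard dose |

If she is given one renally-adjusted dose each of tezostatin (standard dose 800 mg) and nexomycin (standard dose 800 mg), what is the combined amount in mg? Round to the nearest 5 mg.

SCr = 287 / 88.4 = 3.247 mg/dL
CrCl = (140 − 31) × 57.5 / (72 × 3.247) × 0.85 = 6267.5 / 233.78 × 0.85 ≈ 22.8 mL/min
CrCl ≈ 23 mL/min.
tezostatin: < 25 mL/min → 30% of 800 mg = 240 mg.
nexomycin: < 25 mL/min → 10% of 800 mg = 80 mg.
Total = 240 + 80 = 320 mg.

320 mg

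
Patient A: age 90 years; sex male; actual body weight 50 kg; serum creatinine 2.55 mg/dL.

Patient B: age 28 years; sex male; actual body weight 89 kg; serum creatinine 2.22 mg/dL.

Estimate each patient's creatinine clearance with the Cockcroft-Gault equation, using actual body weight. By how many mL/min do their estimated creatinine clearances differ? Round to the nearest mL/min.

Patient A: CrCl = (140 − 90) × 50 / (72 × 2.55) = 2500.0 / 183.60 ≈ 13.6 mL/min
Patient B: CrCl = (140 − 28) × 89 / (72 × 2.22) = 9968.0 / 159.84 ≈ 62.4 mL/min
|13.6 − 62.4| = 48.8 mL/min

49 mL/min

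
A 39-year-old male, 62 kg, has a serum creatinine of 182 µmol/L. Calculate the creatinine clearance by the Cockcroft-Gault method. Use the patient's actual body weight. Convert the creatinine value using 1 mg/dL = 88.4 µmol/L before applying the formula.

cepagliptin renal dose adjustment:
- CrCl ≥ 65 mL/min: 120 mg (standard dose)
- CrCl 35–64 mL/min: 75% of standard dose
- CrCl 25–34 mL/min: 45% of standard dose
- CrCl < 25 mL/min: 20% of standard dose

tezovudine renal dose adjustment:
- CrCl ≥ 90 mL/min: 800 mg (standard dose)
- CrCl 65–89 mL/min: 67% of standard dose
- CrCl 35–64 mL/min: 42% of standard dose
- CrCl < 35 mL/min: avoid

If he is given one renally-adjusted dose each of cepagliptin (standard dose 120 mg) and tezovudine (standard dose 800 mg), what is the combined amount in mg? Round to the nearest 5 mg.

SCr = 182 / 88.4 = 2.059 mg/dL
CrCl = (140 − 39) × 62 / (72 × 2.059) = 6262.0 / 148.25 ≈ 42.2 mL/min
CrCl ≈ 42 mL/min.
cepagliptin: 35–64 mL/min → 75% of 120 mg = 90 mg.
tezovudine: 35–64 mL/min → 42% of 800 mg = 336 mg.
Total = 90 + 336 = 426 mg.

425 mg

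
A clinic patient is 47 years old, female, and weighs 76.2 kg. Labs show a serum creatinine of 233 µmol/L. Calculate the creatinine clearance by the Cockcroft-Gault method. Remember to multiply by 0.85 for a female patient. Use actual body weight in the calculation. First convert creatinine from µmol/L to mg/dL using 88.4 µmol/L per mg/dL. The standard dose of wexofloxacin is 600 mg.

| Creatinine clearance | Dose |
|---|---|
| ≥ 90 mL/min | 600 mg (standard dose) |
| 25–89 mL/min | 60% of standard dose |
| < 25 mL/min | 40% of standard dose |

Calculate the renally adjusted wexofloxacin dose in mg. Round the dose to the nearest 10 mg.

SCr = 233 / 88.4 = 2.636 mg/dL
CrCl = (140 − 47) × 76.2 / (72 × 2.636) × 0.85 = 7086.6 / 189.79 × 0.85 ≈ 31.7 mL/min
CrCl ≈ 32 mL/min → bracket 25–89 mL/min.
60% of 600 mg = 360 mg

360 mg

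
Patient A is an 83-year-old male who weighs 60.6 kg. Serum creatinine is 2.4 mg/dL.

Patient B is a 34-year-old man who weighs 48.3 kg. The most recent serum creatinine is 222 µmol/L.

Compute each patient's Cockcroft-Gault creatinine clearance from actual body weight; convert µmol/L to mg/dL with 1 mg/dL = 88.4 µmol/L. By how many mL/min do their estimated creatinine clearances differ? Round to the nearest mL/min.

8 mL/min

Patient A: CrCl = (140 − 83) × 60.6 / (72 × 2.4) = 3454.2 / 172.80 ≈ 20.0 mL/min
Patient B: SCr = 222 / 88.4 = 2.511 mg/dL
Patient B: CrCl = (140 − 34) × 48.3 / (72 × 2.511) = 5119.8 / 180.79 ≈ 28.3 mL/min
|20.0 − 28.3| = 8.3 mL/min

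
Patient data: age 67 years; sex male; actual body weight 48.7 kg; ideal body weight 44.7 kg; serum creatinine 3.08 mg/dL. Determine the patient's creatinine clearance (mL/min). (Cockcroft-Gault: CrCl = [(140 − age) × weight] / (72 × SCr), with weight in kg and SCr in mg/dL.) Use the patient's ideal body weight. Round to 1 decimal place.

CrCl = (140 − 67) × 44.7 / (72 × 3.08) = 3263.1 / 221.76 ≈ 14.7 mL/min

14.7 mL/min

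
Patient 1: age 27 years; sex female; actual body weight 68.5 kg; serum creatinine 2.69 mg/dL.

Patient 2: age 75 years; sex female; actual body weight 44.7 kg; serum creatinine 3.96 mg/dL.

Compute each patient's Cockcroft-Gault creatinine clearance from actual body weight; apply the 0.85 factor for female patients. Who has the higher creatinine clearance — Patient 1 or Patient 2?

Patient 1

Patient 1: CrCl = (140 − 27) × 68.5 / (72 × 2.69) × 0.85 = 7740.5 / 193.68 × 0.85 ≈ 34.0 mL/min
Patient 2: CrCl = (140 − 75) × 44.7 / (72 × 3.96) × 0.85 = 2905.5 / 285.12 × 0.85 ≈ 8.7 mL/min
34.0 vs 8.7 mL/min → Patient 1 is higher.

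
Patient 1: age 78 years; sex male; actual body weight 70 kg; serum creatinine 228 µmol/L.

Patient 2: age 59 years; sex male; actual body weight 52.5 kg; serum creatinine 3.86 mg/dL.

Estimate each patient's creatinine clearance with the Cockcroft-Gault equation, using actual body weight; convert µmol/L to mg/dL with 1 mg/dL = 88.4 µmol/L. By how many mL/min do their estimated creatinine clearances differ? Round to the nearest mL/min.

Patient 1: SCr = 228 / 88.4 = 2.579 mg/dL
Patient 1: CrCl = (140 − 78) × 70 / (72 × 2.579) = 4340.0 / 185.69 ≈ 23.4 mL/min
Patient 2: CrCl = (140 − 59) × 52.5 / (72 × 3.86) = 4252.5 / 277.92 ≈ 15.3 mL/min
|23.4 − 15.3| = 8.1 mL/min

8 mL/min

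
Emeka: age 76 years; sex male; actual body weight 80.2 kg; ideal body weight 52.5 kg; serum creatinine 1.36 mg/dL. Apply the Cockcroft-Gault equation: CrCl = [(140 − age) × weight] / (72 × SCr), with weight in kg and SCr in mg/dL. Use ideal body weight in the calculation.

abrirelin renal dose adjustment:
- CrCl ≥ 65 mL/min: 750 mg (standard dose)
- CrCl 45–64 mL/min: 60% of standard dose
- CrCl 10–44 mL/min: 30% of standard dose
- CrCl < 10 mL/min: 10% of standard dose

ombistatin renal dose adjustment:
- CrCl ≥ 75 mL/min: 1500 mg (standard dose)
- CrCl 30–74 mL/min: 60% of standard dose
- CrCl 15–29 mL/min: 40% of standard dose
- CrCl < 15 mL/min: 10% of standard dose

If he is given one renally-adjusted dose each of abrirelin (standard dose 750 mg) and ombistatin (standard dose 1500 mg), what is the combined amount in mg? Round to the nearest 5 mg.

1125 mg

CrCl = (140 − 76) × 52.5 / (72 × 1.36) = 3360.0 / 97.92 ≈ 34.3 mL/min
CrCl ≈ 34 mL/min.
abrirelin: 10–44 mL/min → 30% of 750 mg = 225 mg.
ombistatin: 30–74 mL/min → 60% of 1500 mg = 900 mg.
Total = 225 + 900 = 1125 mg.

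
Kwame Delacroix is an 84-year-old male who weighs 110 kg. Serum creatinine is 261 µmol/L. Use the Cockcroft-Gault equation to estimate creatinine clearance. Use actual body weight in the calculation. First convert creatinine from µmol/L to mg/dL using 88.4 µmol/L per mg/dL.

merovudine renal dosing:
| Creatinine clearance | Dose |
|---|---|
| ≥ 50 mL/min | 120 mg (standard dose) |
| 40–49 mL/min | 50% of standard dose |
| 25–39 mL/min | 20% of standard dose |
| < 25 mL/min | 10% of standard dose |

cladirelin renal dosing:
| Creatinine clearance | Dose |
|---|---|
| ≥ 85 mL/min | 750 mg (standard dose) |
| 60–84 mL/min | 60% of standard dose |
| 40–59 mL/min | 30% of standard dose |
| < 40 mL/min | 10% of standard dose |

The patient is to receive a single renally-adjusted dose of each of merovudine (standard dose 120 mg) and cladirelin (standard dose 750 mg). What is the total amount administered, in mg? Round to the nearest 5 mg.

SCr = 261 / 88.4 = 2.952 mg/dL
CrCl = (140 − 84) × 110 / (72 × 2.952) = 6160.0 / 212.54 ≈ 29.0 mL/min
CrCl ≈ 29 mL/min.
merovudine: 25–39 mL/min → 20% of 120 mg = 24 mg.
cladirelin: < 40 mL/min → 10% of 750 mg = 75 mg.
Total = 24 + 75 = 99 mg.

100 mg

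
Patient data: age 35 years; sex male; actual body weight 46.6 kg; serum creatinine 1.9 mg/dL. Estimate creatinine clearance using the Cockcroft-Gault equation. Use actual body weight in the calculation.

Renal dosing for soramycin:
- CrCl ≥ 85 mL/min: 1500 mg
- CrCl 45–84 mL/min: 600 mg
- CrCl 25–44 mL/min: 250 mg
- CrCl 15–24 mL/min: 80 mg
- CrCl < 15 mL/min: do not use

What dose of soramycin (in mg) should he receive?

250 mg

CrCl = (140 − 35) × 46.6 / (72 × 1.9) = 4893.0 / 136.80 ≈ 35.8 mL/min
CrCl ≈ 36 mL/min → bracket 25–44 mL/min.
Dose for this bracket: 250 mg.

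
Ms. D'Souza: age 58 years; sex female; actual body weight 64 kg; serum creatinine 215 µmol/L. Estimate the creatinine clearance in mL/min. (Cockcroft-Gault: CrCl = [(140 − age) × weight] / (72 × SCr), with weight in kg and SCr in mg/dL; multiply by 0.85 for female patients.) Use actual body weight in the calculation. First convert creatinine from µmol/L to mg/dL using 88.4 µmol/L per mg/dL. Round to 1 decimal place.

SCr = 215 / 88.4 = 2.432 mg/dL
CrCl = (140 − 58) × 64 / (72 × 2.432) × 0.85 = 5248.0 / 175.10 × 0.85 ≈ 25.5 mL/min

25.5 mL/min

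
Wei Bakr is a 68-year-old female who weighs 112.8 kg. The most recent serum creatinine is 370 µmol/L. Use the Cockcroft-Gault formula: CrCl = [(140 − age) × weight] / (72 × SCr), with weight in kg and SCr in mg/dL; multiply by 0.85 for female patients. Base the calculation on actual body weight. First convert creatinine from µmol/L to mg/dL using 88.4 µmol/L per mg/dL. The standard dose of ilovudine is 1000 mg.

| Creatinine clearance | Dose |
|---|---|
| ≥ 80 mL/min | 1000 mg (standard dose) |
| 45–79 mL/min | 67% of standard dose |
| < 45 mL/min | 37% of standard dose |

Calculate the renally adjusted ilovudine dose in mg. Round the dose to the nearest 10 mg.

370 mg

SCr = 370 / 88.4 = 4.186 mg/dL
CrCl = (140 − 68) × 112.8 / (72 × 4.186) × 0.85 = 8121.6 / 301.39 × 0.85 ≈ 22.9 mL/min
CrCl ≈ 23 mL/min → bracket < 45 mL/min.
37% of 1000 mg = 370 mg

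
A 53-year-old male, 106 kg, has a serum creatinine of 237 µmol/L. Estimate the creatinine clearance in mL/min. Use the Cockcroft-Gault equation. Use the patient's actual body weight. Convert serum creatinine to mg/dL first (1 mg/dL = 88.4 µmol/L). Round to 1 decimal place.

47.8 mL/min

SCr = 237 / 88.4 = 2.681 mg/dL
CrCl = (140 − 53) × 106 / (72 × 2.681) = 9222.0 / 193.03 ≈ 47.8 mL/min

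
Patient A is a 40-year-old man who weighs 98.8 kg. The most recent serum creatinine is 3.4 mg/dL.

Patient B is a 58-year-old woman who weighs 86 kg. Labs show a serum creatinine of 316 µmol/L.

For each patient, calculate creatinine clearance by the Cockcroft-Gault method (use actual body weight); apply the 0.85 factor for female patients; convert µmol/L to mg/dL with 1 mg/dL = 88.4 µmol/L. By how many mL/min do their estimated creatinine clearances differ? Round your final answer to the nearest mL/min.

17 mL/min

Patient A: CrCl = (140 − 40) × 98.8 / (72 × 3.4) = 9880.0 / 244.80 ≈ 40.4 mL/min
Patient B: SCr = 316 / 88.4 = 3.575 mg/dL
Patient B: CrCl = (140 − 58) × 86 / (72 × 3.575) × 0.85 = 7052.0 / 257.40 × 0.85 ≈ 23.3 mL/min
|40.4 − 23.3| = 17.1 mL/min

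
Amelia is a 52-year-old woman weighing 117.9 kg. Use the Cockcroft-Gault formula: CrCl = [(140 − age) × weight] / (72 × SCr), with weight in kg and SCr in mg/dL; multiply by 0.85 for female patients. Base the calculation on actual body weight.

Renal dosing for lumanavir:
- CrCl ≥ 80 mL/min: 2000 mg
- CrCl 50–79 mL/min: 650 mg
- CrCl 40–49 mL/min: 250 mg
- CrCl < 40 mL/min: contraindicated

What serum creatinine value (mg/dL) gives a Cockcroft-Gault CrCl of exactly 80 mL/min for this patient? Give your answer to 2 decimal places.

1.53 mg/dL

Standard dose requires CrCl ≥ 80 mL/min.
Set (140 − 52) × 117.9 × 0.85 / (72 × SCr) = 80
SCr = (140 − 52) × 117.9 × 0.85 / (72 × 80) = 1.531 mg/dL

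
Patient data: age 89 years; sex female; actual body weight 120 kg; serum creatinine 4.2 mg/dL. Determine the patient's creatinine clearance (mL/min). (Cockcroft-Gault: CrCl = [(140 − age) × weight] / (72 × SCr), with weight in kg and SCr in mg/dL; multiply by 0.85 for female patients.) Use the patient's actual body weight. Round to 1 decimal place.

CrCl = (140 − 89) × 120 / (72 × 4.2) × 0.85 = 6120.0 / 302.40 × 0.85 ≈ 17.2 mL/min

17.2 mL/min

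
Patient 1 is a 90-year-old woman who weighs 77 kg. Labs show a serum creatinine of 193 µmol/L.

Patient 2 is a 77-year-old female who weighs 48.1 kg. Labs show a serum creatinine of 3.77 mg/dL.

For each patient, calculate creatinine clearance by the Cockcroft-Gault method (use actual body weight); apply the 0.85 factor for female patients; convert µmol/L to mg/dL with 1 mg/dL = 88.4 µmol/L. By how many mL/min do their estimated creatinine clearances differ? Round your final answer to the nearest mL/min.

11 mL/min

Patient 1: SCr = 193 / 88.4 = 2.183 mg/dL
Patient 1: CrCl = (140 − 90) × 77 / (72 × 2.183) × 0.85 = 3850.0 / 157.18 × 0.85 ≈ 20.8 mL/min
Patient 2: CrCl = (140 − 77) × 48.1 / (72 × 3.77) × 0.85 = 3030.3 / 271.44 × 0.85 ≈ 9.5 mL/min
|20.8 − 9.5| = 11.3 mL/min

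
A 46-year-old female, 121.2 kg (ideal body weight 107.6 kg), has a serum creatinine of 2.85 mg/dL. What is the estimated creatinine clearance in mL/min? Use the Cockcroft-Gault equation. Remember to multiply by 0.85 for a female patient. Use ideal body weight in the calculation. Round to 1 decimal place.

41.9 mL/min

CrCl = (140 − 46) × 107.6 / (72 × 2.85) × 0.85 = 10114.4 / 205.20 × 0.85 ≈ 41.9 mL/min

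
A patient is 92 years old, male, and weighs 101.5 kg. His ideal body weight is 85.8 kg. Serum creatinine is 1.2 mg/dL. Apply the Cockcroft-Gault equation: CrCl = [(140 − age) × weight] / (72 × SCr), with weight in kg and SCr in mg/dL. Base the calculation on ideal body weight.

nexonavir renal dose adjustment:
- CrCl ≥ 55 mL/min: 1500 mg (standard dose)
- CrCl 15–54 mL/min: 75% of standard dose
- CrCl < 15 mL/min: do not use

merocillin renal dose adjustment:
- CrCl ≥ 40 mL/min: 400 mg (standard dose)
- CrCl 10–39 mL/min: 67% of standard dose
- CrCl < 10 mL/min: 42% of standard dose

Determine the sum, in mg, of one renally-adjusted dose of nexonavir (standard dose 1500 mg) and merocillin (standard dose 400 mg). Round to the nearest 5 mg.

CrCl = (140 − 92) × 85.8 / (72 × 1.2) = 4118.4 / 86.40 ≈ 47.7 mL/min
CrCl ≈ 48 mL/min.
nexonavir: 15–54 mL/min → 75% of 1500 mg = 1125 mg.
merocillin: ≥ 40 mL/min → 100% of 400 mg = 400 mg.
Total = 1125 + 400 = 1525 mg.

1525 mg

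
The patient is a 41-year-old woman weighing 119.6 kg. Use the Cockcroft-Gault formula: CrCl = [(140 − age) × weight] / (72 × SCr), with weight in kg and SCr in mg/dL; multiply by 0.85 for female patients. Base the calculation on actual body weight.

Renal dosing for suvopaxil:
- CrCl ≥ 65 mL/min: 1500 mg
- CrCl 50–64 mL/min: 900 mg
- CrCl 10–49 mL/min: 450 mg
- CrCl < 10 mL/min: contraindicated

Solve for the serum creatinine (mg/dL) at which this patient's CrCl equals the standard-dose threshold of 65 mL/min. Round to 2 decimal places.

Standard dose requires CrCl ≥ 65 mL/min.
Set (140 − 41) × 119.6 × 0.85 / (72 × SCr) = 65
SCr = (140 − 41) × 119.6 × 0.85 / (72 × 65) = 2.151 mg/dL

2.15 mg/dL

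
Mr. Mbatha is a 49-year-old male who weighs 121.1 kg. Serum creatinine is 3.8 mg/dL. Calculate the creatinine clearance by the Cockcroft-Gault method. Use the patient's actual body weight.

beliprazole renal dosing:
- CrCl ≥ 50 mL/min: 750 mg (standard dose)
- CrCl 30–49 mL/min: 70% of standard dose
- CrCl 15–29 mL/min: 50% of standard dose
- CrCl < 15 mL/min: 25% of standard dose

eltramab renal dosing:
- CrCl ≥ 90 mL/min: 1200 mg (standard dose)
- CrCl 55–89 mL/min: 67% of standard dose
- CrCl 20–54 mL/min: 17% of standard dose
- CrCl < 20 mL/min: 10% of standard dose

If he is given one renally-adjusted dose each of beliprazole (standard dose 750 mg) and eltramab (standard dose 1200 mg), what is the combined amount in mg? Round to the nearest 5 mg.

CrCl = (140 − 49) × 121.1 / (72 × 3.8) = 11020.1 / 273.60 ≈ 40.3 mL/min
CrCl ≈ 40 mL/min.
beliprazole: 30–49 mL/min → 70% of 750 mg = 525 mg.
eltramab: 20–54 mL/min → 17% of 1200 mg = 204 mg.
Total = 525 + 204 = 729 mg.

730 mg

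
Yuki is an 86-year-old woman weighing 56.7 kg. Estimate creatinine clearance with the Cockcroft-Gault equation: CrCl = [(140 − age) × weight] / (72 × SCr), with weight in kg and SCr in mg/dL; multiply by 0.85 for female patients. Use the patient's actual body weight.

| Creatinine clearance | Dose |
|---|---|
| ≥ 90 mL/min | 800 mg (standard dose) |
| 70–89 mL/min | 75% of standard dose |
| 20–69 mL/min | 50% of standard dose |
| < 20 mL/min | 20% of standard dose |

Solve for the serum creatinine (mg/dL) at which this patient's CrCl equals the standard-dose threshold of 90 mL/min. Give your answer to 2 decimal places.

Standard dose requires CrCl ≥ 90 mL/min.
Set (140 − 86) × 56.7 × 0.85 / (72 × SCr) = 90
SCr = (140 − 86) × 56.7 × 0.85 / (72 × 90) = 0.402 mg/dL

0.40 mg/dL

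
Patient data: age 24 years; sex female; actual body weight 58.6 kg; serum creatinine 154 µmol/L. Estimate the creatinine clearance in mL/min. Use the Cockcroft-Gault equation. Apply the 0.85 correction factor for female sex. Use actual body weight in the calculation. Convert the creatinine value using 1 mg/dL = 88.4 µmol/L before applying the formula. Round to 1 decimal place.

46.1 mL/min

SCr = 154 / 88.4 = 1.742 mg/dL
CrCl = (140 − 24) × 58.6 / (72 × 1.742) × 0.85 = 6797.6 / 125.42 × 0.85 ≈ 46.1 mL/min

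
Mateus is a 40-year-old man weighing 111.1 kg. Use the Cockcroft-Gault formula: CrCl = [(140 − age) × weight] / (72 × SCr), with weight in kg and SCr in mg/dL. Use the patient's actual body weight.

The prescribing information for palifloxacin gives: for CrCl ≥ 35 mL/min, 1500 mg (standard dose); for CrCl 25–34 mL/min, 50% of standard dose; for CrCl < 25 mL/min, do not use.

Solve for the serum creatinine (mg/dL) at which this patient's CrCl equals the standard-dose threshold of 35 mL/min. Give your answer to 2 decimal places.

Standard dose requires CrCl ≥ 35 mL/min.
Set (140 − 40) × 111.1 / (72 × SCr) = 35
SCr = (140 − 40) × 111.1 / (72 × 35) = 4.409 mg/dL

4.41 mg/dL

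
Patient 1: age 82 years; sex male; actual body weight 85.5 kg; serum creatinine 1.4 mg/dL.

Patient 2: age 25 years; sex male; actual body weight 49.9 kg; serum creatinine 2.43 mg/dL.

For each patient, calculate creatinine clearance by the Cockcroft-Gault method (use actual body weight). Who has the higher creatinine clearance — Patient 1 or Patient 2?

Patient 1: CrCl = (140 − 82) × 85.5 / (72 × 1.4) = 4959.0 / 100.80 ≈ 49.2 mL/min
Patient 2: CrCl = (140 − 25) × 49.9 / (72 × 2.43) = 5738.5 / 174.96 ≈ 32.8 mL/min
49.2 vs 32.8 mL/min → Patient 1 is higher.

Patient 1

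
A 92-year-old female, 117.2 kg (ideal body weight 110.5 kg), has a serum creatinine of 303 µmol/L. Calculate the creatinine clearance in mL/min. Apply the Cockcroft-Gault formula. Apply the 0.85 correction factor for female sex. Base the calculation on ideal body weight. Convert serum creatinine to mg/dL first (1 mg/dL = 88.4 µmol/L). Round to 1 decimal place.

18.3 mL/min

SCr = 303 / 88.4 = 3.428 mg/dL
CrCl = (140 − 92) × 110.5 / (72 × 3.428) × 0.85 = 5304.0 / 246.82 × 0.85 ≈ 18.3 mL/min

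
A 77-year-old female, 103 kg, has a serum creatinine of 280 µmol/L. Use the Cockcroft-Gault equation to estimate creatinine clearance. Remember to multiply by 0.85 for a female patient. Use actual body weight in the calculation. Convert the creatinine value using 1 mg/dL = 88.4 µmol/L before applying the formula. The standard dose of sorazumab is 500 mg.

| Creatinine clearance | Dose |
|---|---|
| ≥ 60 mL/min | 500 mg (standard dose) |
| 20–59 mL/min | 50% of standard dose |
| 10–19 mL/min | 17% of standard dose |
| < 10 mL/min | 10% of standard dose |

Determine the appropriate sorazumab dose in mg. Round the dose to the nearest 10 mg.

250 mg

SCr = 280 / 88.4 = 3.167 mg/dL
CrCl = (140 − 77) × 103 / (72 × 3.167) × 0.85 = 6489.0 / 228.02 × 0.85 ≈ 24.2 mL/min
CrCl ≈ 24 mL/min → bracket 20–59 mL/min.
50% of 500 mg = 250 mg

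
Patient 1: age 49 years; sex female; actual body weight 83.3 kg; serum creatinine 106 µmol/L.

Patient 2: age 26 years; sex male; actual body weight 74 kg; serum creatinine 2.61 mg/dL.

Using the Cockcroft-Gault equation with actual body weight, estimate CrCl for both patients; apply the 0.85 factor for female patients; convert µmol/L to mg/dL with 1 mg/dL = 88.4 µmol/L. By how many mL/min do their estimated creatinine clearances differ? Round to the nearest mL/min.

30 mL/min

Patient 1: SCr = 106 / 88.4 = 1.199 mg/dL
Patient 1: CrCl = (140 − 49) × 83.3 / (72 × 1.199) × 0.85 = 7580.3 / 86.33 × 0.85 ≈ 74.6 mL/min
Patient 2: CrCl = (140 − 26) × 74 / (72 × 2.61) = 8436.0 / 187.92 ≈ 44.9 mL/min
|74.6 − 44.9| = 29.7 mL/min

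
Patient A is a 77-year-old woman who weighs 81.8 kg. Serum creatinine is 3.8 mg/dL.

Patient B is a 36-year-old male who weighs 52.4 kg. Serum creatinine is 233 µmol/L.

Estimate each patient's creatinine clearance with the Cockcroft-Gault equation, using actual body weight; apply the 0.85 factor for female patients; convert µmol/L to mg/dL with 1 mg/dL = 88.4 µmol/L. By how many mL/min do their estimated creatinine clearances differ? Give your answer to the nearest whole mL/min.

13 mL/min

Patient A: CrCl = (140 − 77) × 81.8 / (72 × 3.8) × 0.85 = 5153.4 / 273.60 × 0.85 ≈ 16.0 mL/min
Patient B: SCr = 233 / 88.4 = 2.636 mg/dL
Patient B: CrCl = (140 − 36) × 52.4 / (72 × 2.636) = 5449.6 / 189.79 ≈ 28.7 mL/min
|16.0 − 28.7| = 12.7 mL/min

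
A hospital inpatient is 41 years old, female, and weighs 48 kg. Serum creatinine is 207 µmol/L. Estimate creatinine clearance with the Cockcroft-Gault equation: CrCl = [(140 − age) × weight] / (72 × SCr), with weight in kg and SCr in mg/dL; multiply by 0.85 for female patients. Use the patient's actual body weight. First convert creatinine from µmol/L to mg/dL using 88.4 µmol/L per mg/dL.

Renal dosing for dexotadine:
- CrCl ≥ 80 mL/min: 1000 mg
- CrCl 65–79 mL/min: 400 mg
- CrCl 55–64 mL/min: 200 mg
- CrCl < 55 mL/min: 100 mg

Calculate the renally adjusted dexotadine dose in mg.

SCr = 207 / 88.4 = 2.342 mg/dL
CrCl = (140 − 41) × 48 / (72 × 2.342) × 0.85 = 4752.0 / 168.62 × 0.85 ≈ 24.0 mL/min
CrCl ≈ 24 mL/min → bracket < 55 mL/min.
Dose for this bracket: 100 mg.

100 mg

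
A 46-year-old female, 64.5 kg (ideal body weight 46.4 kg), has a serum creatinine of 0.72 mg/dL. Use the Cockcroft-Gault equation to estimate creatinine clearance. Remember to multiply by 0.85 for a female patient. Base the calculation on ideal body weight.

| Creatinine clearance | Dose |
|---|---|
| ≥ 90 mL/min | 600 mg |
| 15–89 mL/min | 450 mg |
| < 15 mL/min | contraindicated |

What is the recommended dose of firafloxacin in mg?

450 mg

CrCl = (140 − 46) × 46.4 / (72 × 0.72) × 0.85 = 4361.6 / 51.84 × 0.85 ≈ 71.5 mL/min
CrCl ≈ 72 mL/min → bracket 15–89 mL/min.
Dose for this bracket: 450 mg.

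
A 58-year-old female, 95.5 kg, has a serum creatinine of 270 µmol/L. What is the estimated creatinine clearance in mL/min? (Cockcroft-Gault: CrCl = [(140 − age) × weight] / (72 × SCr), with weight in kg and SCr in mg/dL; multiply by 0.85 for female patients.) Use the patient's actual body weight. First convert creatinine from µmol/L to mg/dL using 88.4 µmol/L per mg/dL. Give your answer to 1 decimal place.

SCr = 270 / 88.4 = 3.054 mg/dL
CrCl = (140 − 58) × 95.5 / (72 × 3.054) × 0.85 = 7831.0 / 219.89 × 0.85 ≈ 30.3 mL/min

30.3 mL/min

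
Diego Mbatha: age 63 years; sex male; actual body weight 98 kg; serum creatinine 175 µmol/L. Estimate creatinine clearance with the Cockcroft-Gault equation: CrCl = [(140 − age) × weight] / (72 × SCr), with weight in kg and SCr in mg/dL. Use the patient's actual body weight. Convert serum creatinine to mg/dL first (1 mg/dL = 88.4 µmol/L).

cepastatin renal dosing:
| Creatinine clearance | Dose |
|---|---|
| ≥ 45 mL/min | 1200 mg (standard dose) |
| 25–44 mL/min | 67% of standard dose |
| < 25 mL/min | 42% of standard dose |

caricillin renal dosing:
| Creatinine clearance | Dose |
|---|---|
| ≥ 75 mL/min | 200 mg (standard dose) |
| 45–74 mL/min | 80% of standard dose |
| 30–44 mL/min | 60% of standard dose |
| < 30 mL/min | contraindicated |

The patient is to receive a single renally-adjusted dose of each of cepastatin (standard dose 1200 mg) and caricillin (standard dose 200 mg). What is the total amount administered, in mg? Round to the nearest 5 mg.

1360 mg

SCr = 175 / 88.4 = 1.98 mg/dL
CrCl = (140 − 63) × 98 / (72 × 1.98) = 7546.0 / 142.56 ≈ 52.9 mL/min
CrCl ≈ 53 mL/min.
cepastatin: ≥ 45 mL/min → 100% of 1200 mg = 1200 mg.
caricillin: 45–74 mL/min → 80% of 200 mg = 160 mg.
Total = 1200 + 160 = 1360 mg.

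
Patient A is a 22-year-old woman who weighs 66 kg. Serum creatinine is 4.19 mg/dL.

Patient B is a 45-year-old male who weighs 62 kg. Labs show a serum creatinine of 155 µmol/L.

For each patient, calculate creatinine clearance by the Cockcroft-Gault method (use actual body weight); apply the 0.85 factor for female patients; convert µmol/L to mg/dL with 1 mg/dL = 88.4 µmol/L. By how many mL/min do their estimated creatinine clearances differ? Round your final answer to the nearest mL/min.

25 mL/min

Patient A: CrCl = (140 − 22) × 66 / (72 × 4.19) × 0.85 = 7788.0 / 301.68 × 0.85 ≈ 21.9 mL/min
Patient B: SCr = 155 / 88.4 = 1.753 mg/dL
Patient B: CrCl = (140 − 45) × 62 / (72 × 1.753) = 5890.0 / 126.22 ≈ 46.7 mL/min
|21.9 − 46.7| = 24.8 mL/min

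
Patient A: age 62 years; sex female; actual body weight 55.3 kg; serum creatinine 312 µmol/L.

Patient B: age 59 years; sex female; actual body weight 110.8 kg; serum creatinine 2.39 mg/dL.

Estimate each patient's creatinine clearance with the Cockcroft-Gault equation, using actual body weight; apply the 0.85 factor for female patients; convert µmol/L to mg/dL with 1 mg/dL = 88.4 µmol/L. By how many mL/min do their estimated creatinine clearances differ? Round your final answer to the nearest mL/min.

30 mL/min

Patient A: SCr = 312 / 88.4 = 3.529 mg/dL
Patient A: CrCl = (140 − 62) × 55.3 / (72 × 3.529) × 0.85 = 4313.4 / 254.09 × 0.85 ≈ 14.4 mL/min
Patient B: CrCl = (140 − 59) × 110.8 / (72 × 2.39) × 0.85 = 8974.8 / 172.08 × 0.85 ≈ 44.3 mL/min
|14.4 − 44.3| = 29.9 mL/min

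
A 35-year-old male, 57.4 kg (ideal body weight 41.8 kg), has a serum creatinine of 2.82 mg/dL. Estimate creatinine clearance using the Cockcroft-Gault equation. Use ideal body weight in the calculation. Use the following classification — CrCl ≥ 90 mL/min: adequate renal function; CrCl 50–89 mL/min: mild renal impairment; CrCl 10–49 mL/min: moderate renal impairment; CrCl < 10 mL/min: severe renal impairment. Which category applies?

CrCl = (140 − 35) × 41.8 / (72 × 2.82) = 4389.0 / 203.04 ≈ 21.6 mL/min
22 mL/min falls in the 'moderate renal impairment' range.

moderate renal impairment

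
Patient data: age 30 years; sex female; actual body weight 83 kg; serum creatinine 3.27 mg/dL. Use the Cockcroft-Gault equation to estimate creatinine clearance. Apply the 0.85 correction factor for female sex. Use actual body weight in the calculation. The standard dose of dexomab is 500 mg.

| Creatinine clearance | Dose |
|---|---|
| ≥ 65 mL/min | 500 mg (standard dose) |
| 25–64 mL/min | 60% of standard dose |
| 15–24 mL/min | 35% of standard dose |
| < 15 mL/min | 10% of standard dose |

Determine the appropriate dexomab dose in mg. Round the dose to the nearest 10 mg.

300 mg

CrCl = (140 − 30) × 83 / (72 × 3.27) × 0.85 = 9130.0 / 235.44 × 0.85 ≈ 33.0 mL/min
CrCl ≈ 33 mL/min → bracket 25–64 mL/min.
60% of 500 mg = 300 mg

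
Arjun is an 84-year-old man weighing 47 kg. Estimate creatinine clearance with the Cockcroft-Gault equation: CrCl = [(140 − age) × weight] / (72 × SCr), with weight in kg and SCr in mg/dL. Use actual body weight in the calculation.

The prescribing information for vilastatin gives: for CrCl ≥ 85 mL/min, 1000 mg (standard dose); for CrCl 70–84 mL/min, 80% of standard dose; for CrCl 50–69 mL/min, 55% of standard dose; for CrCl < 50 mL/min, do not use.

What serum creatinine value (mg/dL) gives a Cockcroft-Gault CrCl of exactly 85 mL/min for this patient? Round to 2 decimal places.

Standard dose requires CrCl ≥ 85 mL/min.
Set (140 − 84) × 47 / (72 × SCr) = 85
SCr = (140 − 84) × 47 / (72 × 85) = 0.430 mg/dL

0.43 mg/dL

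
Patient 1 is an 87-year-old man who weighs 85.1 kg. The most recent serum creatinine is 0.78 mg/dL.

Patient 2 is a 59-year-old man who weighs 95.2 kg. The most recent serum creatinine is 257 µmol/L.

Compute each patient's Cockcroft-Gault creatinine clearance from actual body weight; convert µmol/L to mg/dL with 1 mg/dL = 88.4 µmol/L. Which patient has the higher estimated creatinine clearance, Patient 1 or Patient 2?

Patient 1

Patient 1: CrCl = (140 − 87) × 85.1 / (72 × 0.78) = 4510.3 / 56.16 ≈ 80.3 mL/min
Patient 2: SCr = 257 / 88.4 = 2.907 mg/dL
Patient 2: CrCl = (140 − 59) × 95.2 / (72 × 2.907) = 7711.2 / 209.30 ≈ 36.8 mL/min
80.3 vs 36.8 mL/min → Patient 1 is higher.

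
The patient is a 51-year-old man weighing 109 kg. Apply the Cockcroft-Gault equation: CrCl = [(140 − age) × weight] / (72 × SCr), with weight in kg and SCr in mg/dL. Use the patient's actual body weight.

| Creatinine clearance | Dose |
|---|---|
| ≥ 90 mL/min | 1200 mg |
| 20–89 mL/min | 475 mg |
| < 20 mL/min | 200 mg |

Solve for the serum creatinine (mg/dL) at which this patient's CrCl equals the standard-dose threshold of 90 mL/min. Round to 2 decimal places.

Standard dose requires CrCl ≥ 90 mL/min.
Set (140 − 51) × 109 / (72 × SCr) = 90
SCr = (140 − 51) × 109 / (72 × 90) = 1.497 mg/dL

1.50 mg/dL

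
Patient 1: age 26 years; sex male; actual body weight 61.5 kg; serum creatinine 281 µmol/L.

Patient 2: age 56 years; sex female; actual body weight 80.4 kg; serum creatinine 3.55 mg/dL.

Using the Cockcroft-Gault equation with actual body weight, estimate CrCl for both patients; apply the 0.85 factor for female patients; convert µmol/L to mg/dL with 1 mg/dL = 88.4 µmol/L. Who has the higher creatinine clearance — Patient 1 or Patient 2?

Patient 1: SCr = 281 / 88.4 = 3.179 mg/dL
Patient 1: CrCl = (140 − 26) × 61.5 / (72 × 3.179) = 7011.0 / 228.89 ≈ 30.6 mL/min
Patient 2: CrCl = (140 − 56) × 80.4 / (72 × 3.55) × 0.85 = 6753.6 / 255.60 × 0.85 ≈ 22.5 mL/min
30.6 vs 22.5 mL/min → Patient 1 is higher.

Patient 1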